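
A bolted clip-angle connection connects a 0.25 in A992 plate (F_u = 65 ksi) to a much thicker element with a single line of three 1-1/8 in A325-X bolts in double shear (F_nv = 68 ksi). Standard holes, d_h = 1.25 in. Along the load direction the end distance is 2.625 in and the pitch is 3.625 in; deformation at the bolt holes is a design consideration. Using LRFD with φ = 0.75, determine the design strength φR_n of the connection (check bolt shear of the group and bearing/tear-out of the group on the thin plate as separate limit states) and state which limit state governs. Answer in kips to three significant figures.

95.1 kips (bearing governs)

Bolt shear: A_b = π·1.125²/4 = 0.994 in²; R_n = 68 × 0.994 × 3 × 2 = 405.6 kips → 0.75 × 405.6 = 304 kips.
Bearing (1.2 l_c t F_u ≤ 2.4 d t F_u): upper limit = 2.4·1.125·0.25·65 = 43.87 kips.
  Edge l_c = 2.625 − 1.25/2 = 2 → r_n = 39 kips; interior l_c = 3.625 − 1.25 = 2.375 → r_n = 43.87 kips.
  R_n,bearing = 1·39 + 2·43.87 = 126.7 kips → 0.75 × 126.7 = 95.1 kips.
Bearing governs: 95.1 kips.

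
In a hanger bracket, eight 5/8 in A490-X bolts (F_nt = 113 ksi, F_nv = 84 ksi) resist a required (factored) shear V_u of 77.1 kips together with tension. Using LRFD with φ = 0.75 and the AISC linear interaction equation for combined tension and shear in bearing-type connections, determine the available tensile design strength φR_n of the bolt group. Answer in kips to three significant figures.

167 kips

A_b = π·0.625²/4 = 0.3068 in²; f_rv = 77.1 / (8 × 0.3068) = 31.41 ksi.
F'_nt = 1.3 F_nt − (F_nt / φF_nv) f_rv = 1.3·113 − (113/(0.75·84))·31.41 = 90.56 ksi, capped at F_nt → F'_nt = 90.56 ksi.
R_n = F'_nt · A_b · n = 90.56 × 0.3068 × 8 = 222.3 kips.
Design strength φR_n = 0.75 × 222.3 = 167 kips.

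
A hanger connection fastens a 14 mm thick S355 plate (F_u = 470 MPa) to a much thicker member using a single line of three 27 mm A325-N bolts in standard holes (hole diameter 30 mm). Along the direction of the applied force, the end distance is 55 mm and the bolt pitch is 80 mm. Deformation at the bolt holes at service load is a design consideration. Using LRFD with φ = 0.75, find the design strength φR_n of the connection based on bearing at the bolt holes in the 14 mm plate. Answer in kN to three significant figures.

Per bolt r_n = 1.2 l_c t F_u ≤ 2.4 d t F_u; upper limit = 2.4 × 27 × 14 × 470 / 1000 = 426.4 kN.
Edge bolt: l_c = 55 − 30/2 = 40 mm → 1.2 × 40 × 14 × 470 / 1000 = 315.8 → r_n = 315.8 kN.
Interior bolts: l_c = 80 − 30 = 50 mm → 1.2 × 50 × 14 × 470 / 1000 = 394.8 → r_n = 394.8 kN.
R_n = 1 × 315.8 + 2 × 394.8 = 1105 kN.
Design strength φR_n = 0.75 × 1105 = 829 kN.

829 kN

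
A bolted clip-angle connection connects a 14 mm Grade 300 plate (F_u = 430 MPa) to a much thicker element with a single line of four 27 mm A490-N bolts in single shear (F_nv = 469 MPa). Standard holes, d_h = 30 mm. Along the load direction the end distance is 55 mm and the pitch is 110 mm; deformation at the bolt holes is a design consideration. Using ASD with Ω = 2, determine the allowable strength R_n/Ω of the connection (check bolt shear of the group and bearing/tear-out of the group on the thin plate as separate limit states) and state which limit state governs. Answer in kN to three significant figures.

537 kN (bolt shear governs)

Bolt shear: A_b = π·27²/4 = 572.6 mm²; R_n = 469 × 572.6 × 4 × 1 / 1000 = 1074 kN → 1074 / 2 = 537 kN.
Bearing (1.2 l_c t F_u ≤ 2.4 d t F_u): upper limit = 2.4·27·14·430 / 1000 = 390.1 kN.
  Edge l_c = 55 − 30/2 = 40 → r_n = 289 kN; interior l_c = 110 − 30 = 80 → r_n = 390.1 kN.
  R_n,bearing = 1·289 + 3·390.1 = 1459 kN → 1459 / 2 = 730 kN.
Bolt shear governs: 537 kN.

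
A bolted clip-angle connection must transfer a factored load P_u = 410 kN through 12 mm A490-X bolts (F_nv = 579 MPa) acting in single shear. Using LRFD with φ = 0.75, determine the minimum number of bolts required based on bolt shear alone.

A_b = π·12²/4 = 113.1 mm².
Per-bolt design strength φR_n = 0.75 × 579 × 113.1 × 1 / 1000 = 49.11 kN.
n ≥ 410 / 49.11 = 8.348 → use 9 bolts.

9 bolts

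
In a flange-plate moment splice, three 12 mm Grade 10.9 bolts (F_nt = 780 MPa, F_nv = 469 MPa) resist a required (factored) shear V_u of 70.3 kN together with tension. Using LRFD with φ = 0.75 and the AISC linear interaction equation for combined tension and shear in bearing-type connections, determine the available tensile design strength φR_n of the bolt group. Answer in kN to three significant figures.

141 kN

A_b = π·12²/4 = 113.1 mm²; f_rv = 70.3 × 1000 / (3 × 113.1) = 207.2 MPa.
F'_nt = 1.3 F_nt − (F_nt / φF_nv) f_rv = 1.3·780 − (780/(0.75·469))·207.2 = 554.5 MPa, capped at F_nt → F'_nt = 554.5 MPa.
R_n = F'_nt · A_b · n = 554.5 × 113.1 × 3 / 1000 = 188.2 kN.
Design strength φR_n = 0.75 × 188.2 = 141 kN.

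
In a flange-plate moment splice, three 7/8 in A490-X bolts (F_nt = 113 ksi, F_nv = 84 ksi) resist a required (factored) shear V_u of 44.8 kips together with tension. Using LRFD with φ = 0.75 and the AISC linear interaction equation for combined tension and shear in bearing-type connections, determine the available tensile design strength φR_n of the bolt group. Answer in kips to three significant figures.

138 kips

A_b = π·0.875²/4 = 0.6013 in²; f_rv = 44.8 / (3 × 0.6013) = 24.83 ksi.
F'_nt = 1.3 F_nt − (F_nt / φF_nv) f_rv = 1.3·113 − (113/(0.75·84))·24.83 = 102.4 ksi, capped at F_nt → F'_nt = 102.4 ksi.
R_n = F'_nt · A_b · n = 102.4 × 0.6013 × 3 = 184.6 kips.
Design strength φR_n = 0.75 × 184.6 = 138 kips.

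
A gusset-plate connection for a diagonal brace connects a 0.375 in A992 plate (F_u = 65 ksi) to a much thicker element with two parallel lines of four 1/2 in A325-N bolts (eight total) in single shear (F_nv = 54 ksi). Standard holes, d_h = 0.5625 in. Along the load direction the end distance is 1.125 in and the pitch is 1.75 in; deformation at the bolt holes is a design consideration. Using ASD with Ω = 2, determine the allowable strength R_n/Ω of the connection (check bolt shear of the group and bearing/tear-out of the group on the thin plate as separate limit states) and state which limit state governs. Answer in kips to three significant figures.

Bolt shear: A_b = π·0.5²/4 = 0.1963 in²; R_n = 54 × 0.1963 × 8 × 1 = 84.82 kips → 84.82 / 2 = 42.4 kips.
Bearing (1.2 l_c t F_u ≤ 2.4 d t F_u): upper limit = 2.4·0.5·0.375·65 = 29.25 kips.
  Edge l_c = 1.125 − 0.5625/2 = 0.8438 → r_n = 24.68 kips; interior l_c = 1.75 − 0.5625 = 1.188 → r_n = 29.25 kips.
  R_n,bearing = 2·24.68 + 6·29.25 = 224.9 kips → 224.9 / 2 = 112 kips.
Bolt shear governs: 42.4 kips.

42.4 kips (bolt shear governs)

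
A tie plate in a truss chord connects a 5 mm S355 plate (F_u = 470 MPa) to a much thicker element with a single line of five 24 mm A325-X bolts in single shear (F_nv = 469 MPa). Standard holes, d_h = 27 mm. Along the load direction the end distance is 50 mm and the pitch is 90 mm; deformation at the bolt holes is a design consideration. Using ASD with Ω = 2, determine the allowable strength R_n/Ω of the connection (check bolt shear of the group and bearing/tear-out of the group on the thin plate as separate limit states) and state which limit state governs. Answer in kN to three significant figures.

322 kN (bearing governs)

Bolt shear: A_b = π·24²/4 = 452.4 mm²; R_n = 469 × 452.4 × 5 × 1 / 1000 = 1061 kN → 1061 / 2 = 530 kN.
Bearing (1.2 l_c t F_u ≤ 2.4 d t F_u): upper limit = 2.4·24·5·470 / 1000 = 135.4 kN.
  Edge l_c = 50 − 27/2 = 36.5 → r_n = 102.9 kN; interior l_c = 90 − 27 = 63 → r_n = 135.4 kN.
  R_n,bearing = 1·102.9 + 4·135.4 = 644.4 kN → 644.4 / 2 = 322 kN.
Bearing governs: 322 kN.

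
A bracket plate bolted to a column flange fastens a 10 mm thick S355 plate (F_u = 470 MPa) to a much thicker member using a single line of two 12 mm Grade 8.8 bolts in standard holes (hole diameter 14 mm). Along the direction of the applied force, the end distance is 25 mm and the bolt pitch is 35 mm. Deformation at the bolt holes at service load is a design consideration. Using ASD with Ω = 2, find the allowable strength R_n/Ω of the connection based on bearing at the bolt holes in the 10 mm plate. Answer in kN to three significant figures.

110 kN

Per bolt r_n = 1.2 l_c t F_u ≤ 2.4 d t F_u; upper limit = 2.4 × 12 × 10 × 470 / 1000 = 135.4 kN.
Edge bolt: l_c = 25 − 14/2 = 18 mm → 1.2 × 18 × 10 × 470 / 1000 = 101.5 → r_n = 101.5 kN.
Interior bolts: l_c = 35 − 14 = 21 mm → 1.2 × 21 × 10 × 470 / 1000 = 118.4 → r_n = 118.4 kN.
R_n = 1 × 101.5 + 1 × 118.4 = 220 kN.
Allowable strength R_n/Ω = 220 / 2 = 110 kN.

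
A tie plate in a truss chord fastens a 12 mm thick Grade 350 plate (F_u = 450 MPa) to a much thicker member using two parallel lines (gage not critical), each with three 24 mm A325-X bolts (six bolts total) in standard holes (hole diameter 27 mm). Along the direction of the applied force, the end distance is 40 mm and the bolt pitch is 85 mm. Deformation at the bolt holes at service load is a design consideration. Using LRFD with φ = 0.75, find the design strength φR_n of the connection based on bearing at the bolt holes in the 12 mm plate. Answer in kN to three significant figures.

Per bolt r_n = 1.2 l_c t F_u ≤ 2.4 d t F_u; upper limit = 2.4 × 24 × 12 × 450 / 1000 = 311 kN.
Edge bolt: l_c = 40 − 27/2 = 26.5 mm → 1.2 × 26.5 × 12 × 450 / 1000 = 171.7 → r_n = 171.7 kN.
Interior bolts: l_c = 85 − 27 = 58 mm → 1.2 × 58 × 12 × 450 / 1000 = 375.8 → r_n = 311 kN.
R_n = 2 × 171.7 + 4 × 311 = 1588 kN.
Design strength φR_n = 0.75 × 1588 = 1190 kN.

1190 kN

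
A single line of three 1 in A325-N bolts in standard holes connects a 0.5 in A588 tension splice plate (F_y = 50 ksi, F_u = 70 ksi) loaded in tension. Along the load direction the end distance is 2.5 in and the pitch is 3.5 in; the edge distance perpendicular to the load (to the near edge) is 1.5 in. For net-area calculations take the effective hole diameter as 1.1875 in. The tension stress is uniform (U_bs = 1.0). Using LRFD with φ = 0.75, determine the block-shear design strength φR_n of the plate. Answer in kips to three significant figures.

Shear plane L_v = 2.5 + 2·3.5 = 9.5 in; A_gv = 9.5 × 0.5 = 4.75 in².
A_nv = (9.5 − 2.5·1.1875) × 0.5 = 3.266 in².
A_nt = (1.5 − 0.5·1.1875) × 0.5 = 0.4531 in².
0.6 F_u A_nv = 137.2 kips; 0.6 F_y A_gv = 142.5 kips → shear rupture governs the shear term.
R_n = 137.2 + 1.0 × 70 × 0.4531 = 168.9 kips.
Design strength φR_n = 0.75 × 168.9 = 127 kips.

127 kips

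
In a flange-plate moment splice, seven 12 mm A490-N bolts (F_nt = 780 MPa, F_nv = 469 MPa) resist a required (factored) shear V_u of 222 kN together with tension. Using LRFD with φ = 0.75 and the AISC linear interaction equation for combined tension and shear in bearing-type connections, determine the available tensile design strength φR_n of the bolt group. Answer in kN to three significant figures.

A_b = π·12²/4 = 113.1 mm²; f_rv = 222 × 1000 / (7 × 113.1) = 280.4 MPa.
F'_nt = 1.3 F_nt − (F_nt / φF_nv) f_rv = 1.3·780 − (780/(0.75·469))·280.4 = 392.2 MPa, capped at F_nt → F'_nt = 392.2 MPa.
R_n = F'_nt · A_b · n = 392.2 × 113.1 × 7 / 1000 = 310.5 kN.
Design strength φR_n = 0.75 × 310.5 = 233 kN.

233 kN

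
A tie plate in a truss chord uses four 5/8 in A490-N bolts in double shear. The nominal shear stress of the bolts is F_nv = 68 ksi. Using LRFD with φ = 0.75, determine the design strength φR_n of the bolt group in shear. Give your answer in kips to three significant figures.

A_b = π × 0.625² / 4 = 0.3068 in².
R_n = F_nv · A_b · n · n_s = 68 × 0.3068 × 4 × 2 = 166.9 kips.
Design strength φR_n = 0.75 × 166.9 = 125 kips.

125 kips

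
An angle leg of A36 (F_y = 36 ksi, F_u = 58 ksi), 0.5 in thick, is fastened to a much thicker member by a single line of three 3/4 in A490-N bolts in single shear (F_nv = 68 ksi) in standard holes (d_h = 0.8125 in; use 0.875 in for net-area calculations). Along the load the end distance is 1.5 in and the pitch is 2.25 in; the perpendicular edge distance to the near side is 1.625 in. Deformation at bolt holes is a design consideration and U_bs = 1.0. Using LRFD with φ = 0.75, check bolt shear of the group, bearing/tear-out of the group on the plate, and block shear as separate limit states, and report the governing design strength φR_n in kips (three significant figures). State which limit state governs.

67.6 kips (bolt shear governs)

Bolt shear: A_b = π·0.75²/4 = 0.4418 in²; R_n = 68 × 0.4418 × 3 × 1 = 90.12 kips → 0.75 × 90.12 = 67.6 kips.
Bearing: edge l_c = 1.094, r_n = 38.06 kips; interior l_c = 1.438, r_n = 50.02 kips; R_n = 38.06 + 2·50.02 = 138.1 kips → 104 kips.
Block shear: A_gv = 3, A_nv = 1.906, A_nt = 0.5938 in²; R_n = min(0.6F_uA_nv, 0.6F_yA_gv) + U_bs·F_u·A_nt = 99.24 kips → 74.4 kips.
Bolt shear governs: 67.6 kips.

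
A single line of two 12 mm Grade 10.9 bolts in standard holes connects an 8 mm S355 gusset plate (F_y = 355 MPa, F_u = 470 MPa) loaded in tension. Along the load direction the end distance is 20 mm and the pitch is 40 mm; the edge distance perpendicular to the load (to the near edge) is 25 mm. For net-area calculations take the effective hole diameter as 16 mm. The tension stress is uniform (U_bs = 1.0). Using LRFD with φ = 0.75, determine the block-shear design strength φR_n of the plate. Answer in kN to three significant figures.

109 kN

Shear plane L_v = 20 + 1·40 = 60 mm; A_gv = 60 × 8 = 480 mm².
A_nv = (60 − 1.5·16) × 8 = 288 mm².
A_nt = (25 − 0.5·16) × 8 = 136 mm².
0.6 F_u A_nv = 81.22 kN; 0.6 F_y A_gv = 102.2 kN → shear rupture governs the shear term.
R_n = 81.22 + 1.0 × 470 × 136 / 1000 = 145.1 kN.
Design strength φR_n = 0.75 × 145.1 = 109 kN.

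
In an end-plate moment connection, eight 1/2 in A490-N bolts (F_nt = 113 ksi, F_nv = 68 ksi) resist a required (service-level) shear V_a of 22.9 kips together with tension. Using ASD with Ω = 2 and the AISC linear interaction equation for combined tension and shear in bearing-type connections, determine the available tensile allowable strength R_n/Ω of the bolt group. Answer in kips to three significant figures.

77.3 kips

A_b = π·0.5²/4 = 0.1963 in²; f_rv = 22.9 / (8 × 0.1963) = 14.58 ksi.
F'_nt = 1.3 F_nt − (Ω F_nt / F_nv) f_rv = 1.3·113 − (2·113/68)·14.58 = 98.45 ksi, capped at F_nt → F'_nt = 98.45 ksi.
R_n = F'_nt · A_b · n = 98.45 × 0.1963 × 8 = 154.6 kips.
Allowable strength R_n/Ω = 154.6 / 2 = 77.3 kips.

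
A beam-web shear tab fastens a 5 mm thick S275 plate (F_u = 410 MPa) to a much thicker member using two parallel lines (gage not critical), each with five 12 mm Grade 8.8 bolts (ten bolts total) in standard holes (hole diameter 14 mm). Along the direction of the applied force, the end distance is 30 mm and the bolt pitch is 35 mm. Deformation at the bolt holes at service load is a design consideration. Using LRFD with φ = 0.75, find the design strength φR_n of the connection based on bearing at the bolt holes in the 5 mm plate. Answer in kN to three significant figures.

Per bolt r_n = 1.2 l_c t F_u ≤ 2.4 d t F_u; upper limit = 2.4 × 12 × 5 × 410 / 1000 = 59.04 kN.
Edge bolt: l_c = 30 − 14/2 = 23 mm → 1.2 × 23 × 5 × 410 / 1000 = 56.58 → r_n = 56.58 kN.
Interior bolts: l_c = 35 − 14 = 21 mm → 1.2 × 21 × 5 × 410 / 1000 = 51.66 → r_n = 51.66 kN.
R_n = 2 × 56.58 + 8 × 51.66 = 526.4 kN.
Design strength φR_n = 0.75 × 526.4 = 395 kN.

395 kN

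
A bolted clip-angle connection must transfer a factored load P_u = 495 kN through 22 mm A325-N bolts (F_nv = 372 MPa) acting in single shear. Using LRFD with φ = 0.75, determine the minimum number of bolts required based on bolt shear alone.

5 bolts

A_b = π·22²/4 = 380.1 mm².
Per-bolt design strength φR_n = 0.75 × 372 × 380.1 × 1 / 1000 = 106.1 kN.
n ≥ 495 / 106.1 = 4.667 → use 5 bolts.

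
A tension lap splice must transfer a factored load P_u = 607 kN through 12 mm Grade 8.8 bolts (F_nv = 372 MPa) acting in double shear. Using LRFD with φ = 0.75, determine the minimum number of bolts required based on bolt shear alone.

10 bolts

A_b = π·12²/4 = 113.1 mm².
Per-bolt design strength φR_n = 0.75 × 372 × 113.1 × 2 / 1000 = 63.11 kN.
n ≥ 607 / 63.11 = 9.618 → use 10 bolts.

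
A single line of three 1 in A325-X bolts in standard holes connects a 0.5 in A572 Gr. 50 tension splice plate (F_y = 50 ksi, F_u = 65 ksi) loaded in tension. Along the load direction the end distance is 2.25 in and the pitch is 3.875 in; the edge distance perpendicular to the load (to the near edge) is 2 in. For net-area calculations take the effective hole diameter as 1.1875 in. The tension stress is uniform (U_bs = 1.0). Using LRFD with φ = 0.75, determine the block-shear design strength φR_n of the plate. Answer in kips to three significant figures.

Shear plane L_v = 2.25 + 2·3.875 = 10 in; A_gv = 10 × 0.5 = 5 in².
A_nv = (10 − 2.5·1.1875) × 0.5 = 3.516 in².
A_nt = (2 − 0.5·1.1875) × 0.5 = 0.7031 in².
0.6 F_u A_nv = 137.1 kips; 0.6 F_y A_gv = 150 kips → shear rupture governs the shear term.
R_n = 137.1 + 1.0 × 65 × 0.7031 = 182.8 kips.
Design strength φR_n = 0.75 × 182.8 = 137 kips.

137 kips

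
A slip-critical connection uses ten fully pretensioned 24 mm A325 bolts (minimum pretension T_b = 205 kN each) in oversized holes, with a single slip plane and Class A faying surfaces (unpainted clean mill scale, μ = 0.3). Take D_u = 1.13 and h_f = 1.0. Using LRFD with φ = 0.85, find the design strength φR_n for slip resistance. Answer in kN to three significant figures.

R_n = μ · D_u · h_f · T_b · n_s · n_b = 0.3 × 1.13 × 1.0 × 205 × 1 × 10 = 694.9 kN.
Design strength φR_n = 0.85 × 694.9 = 591 kN.

591 kN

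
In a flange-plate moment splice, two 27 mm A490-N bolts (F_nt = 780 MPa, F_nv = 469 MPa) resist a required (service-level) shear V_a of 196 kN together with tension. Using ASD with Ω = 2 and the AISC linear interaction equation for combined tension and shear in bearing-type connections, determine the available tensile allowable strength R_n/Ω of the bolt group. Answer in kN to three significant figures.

255 kN

A_b = π·27²/4 = 572.6 mm²; f_rv = 196 × 1000 / (2 × 572.6) = 171.2 MPa.
F'_nt = 1.3 F_nt − (Ω F_nt / F_nv) f_rv = 1.3·780 − (2·780/469)·171.2 = 444.7 MPa, capped at F_nt → F'_nt = 444.7 MPa.
R_n = F'_nt · A_b · n = 444.7 × 572.6 × 2 / 1000 = 509.2 kN.
Allowable strength R_n/Ω = 509.2 / 2 = 255 kN.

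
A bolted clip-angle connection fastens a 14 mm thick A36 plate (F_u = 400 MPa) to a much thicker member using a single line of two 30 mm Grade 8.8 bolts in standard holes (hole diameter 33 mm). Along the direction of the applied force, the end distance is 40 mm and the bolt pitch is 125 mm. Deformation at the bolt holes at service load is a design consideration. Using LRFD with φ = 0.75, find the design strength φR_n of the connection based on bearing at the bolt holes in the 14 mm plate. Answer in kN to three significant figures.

Per bolt r_n = 1.2 l_c t F_u ≤ 2.4 d t F_u; upper limit = 2.4 × 30 × 14 × 400 / 1000 = 403.2 kN.
Edge bolt: l_c = 40 − 33/2 = 23.5 mm → 1.2 × 23.5 × 14 × 400 / 1000 = 157.9 → r_n = 157.9 kN.
Interior bolts: l_c = 125 − 33 = 92 mm → 1.2 × 92 × 14 × 400 / 1000 = 618.2 → r_n = 403.2 kN.
R_n = 1 × 157.9 + 1 × 403.2 = 561.1 kN.
Design strength φR_n = 0.75 × 561.1 = 421 kN.

421 kN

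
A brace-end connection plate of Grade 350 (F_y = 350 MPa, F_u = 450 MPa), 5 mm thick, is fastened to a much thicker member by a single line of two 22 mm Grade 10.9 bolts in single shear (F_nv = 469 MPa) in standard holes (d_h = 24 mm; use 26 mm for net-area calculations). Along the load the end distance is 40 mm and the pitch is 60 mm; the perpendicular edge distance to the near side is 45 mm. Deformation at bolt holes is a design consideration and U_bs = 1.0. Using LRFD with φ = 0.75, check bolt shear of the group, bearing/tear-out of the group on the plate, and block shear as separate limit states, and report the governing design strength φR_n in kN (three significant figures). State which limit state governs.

Bolt shear: A_b = π·22²/4 = 380.1 mm²; R_n = 469 × 380.1 × 2 × 1 / 1000 = 356.6 kN → 0.75 × 356.6 = 267 kN.
Bearing: edge l_c = 28, r_n = 75.6 kN; interior l_c = 36, r_n = 97.2 kN; R_n = 75.6 + 1·97.2 = 172.8 kN → 130 kN.
Block shear: A_gv = 500, A_nv = 305, A_nt = 160 mm²; R_n = min(0.6F_uA_nv, 0.6F_yA_gv) + U_bs·F_u·A_nt = 154.3 kN → 116 kN.
Block shear governs: 116 kN.

116 kN (block shear governs)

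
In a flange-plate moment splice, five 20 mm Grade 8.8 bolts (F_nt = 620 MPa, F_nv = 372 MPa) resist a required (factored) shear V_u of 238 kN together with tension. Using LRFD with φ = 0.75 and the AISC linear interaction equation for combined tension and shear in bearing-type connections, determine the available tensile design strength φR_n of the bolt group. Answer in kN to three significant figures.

A_b = π·20²/4 = 314.2 mm²; f_rv = 238 × 1000 / (5 × 314.2) = 151.5 MPa.
F'_nt = 1.3 F_nt − (F_nt / φF_nv) f_rv = 1.3·620 − (620/(0.75·372))·151.5 = 469.3 MPa, capped at F_nt → F'_nt = 469.3 MPa.
R_n = F'_nt · A_b · n = 469.3 × 314.2 × 5 / 1000 = 737.2 kN.
Design strength φR_n = 0.75 × 737.2 = 553 kN.

553 kN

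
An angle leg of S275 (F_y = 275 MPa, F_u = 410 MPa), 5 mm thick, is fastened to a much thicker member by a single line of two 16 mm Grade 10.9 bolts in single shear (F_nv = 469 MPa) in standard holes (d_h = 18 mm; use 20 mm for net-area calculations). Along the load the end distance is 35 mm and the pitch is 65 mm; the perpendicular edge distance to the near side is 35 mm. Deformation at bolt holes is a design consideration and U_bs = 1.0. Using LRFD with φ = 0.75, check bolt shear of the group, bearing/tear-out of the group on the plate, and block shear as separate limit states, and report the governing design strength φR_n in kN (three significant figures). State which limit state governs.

Bolt shear: A_b = π·16²/4 = 201.1 mm²; R_n = 469 × 201.1 × 2 × 1 / 1000 = 188.6 kN → 0.75 × 188.6 = 141 kN.
Bearing: edge l_c = 26, r_n = 63.96 kN; interior l_c = 47, r_n = 78.72 kN; R_n = 63.96 + 1·78.72 = 142.7 kN → 107 kN.
Block shear: A_gv = 500, A_nv = 350, A_nt = 125 mm²; R_n = min(0.6F_uA_nv, 0.6F_yA_gv) + U_bs·F_u·A_nt = 133.8 kN → 100 kN.
Block shear governs: 100 kN.

100 kN (block shear governs)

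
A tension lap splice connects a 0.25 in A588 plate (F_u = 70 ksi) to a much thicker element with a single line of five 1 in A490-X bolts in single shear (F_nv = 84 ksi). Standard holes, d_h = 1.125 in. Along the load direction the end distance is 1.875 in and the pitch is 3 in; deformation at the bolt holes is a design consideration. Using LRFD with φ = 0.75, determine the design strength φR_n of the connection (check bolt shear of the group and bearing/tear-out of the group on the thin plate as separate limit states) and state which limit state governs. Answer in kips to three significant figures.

139 kips (bearing governs)

Bolt shear: A_b = π·1²/4 = 0.7854 in²; R_n = 84 × 0.7854 × 5 × 1 = 329.9 kips → 0.75 × 329.9 = 247 kips.
Bearing (1.2 l_c t F_u ≤ 2.4 d t F_u): upper limit = 2.4·1·0.25·70 = 42 kips.
  Edge l_c = 1.875 − 1.125/2 = 1.312 → r_n = 27.56 kips; interior l_c = 3 − 1.125 = 1.875 → r_n = 39.38 kips.
  R_n,bearing = 1·27.56 + 4·39.38 = 185.1 kips → 0.75 × 185.1 = 139 kips.
Bearing governs: 139 kips.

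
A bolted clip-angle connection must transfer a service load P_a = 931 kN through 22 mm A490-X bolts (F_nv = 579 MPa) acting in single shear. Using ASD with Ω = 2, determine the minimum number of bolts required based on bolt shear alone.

9 bolts

A_b = π·22²/4 = 380.1 mm².
Per-bolt allowable strength R_n/Ω = 579 × 380.1 × 1 / 1000 / 2 = 110 kN.
n ≥ 931 / 110 = 8.46 → use 9 bolts.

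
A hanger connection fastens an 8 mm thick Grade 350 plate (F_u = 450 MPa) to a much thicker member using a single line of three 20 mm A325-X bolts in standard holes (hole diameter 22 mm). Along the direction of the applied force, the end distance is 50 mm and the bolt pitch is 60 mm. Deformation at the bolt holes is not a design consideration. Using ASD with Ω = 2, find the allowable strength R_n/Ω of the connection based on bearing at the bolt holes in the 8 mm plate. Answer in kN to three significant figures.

310 kN

Per bolt r_n = 1.5 l_c t F_u ≤ 3.0 d t F_u; upper limit = 3.0 × 20 × 8 × 450 / 1000 = 216 kN.
Edge bolt: l_c = 50 − 22/2 = 39 mm → 1.5 × 39 × 8 × 450 / 1000 = 210.6 → r_n = 210.6 kN.
Interior bolts: l_c = 60 − 22 = 38 mm → 1.5 × 38 × 8 × 450 / 1000 = 205.2 → r_n = 205.2 kN.
R_n = 1 × 210.6 + 2 × 205.2 = 621 kN.
Allowable strength R_n/Ω = 621 / 2 = 310 kN.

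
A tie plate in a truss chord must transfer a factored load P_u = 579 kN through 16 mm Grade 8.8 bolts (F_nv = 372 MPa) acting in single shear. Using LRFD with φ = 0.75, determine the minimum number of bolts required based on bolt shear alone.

A_b = π·16²/4 = 201.1 mm².
Per-bolt design strength φR_n = 0.75 × 372 × 201.1 × 1 / 1000 = 56.1 kN.
n ≥ 579 / 56.1 = 10.32 → use 11 bolts.

11 bolts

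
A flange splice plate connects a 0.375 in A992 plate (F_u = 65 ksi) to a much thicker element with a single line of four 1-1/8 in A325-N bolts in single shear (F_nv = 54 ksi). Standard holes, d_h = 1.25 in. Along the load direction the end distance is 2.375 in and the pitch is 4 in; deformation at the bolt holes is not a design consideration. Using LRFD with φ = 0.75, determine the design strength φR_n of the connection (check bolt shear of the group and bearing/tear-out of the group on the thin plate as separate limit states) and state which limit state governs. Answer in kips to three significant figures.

161 kips (bolt shear governs)

Bolt shear: A_b = π·1.125²/4 = 0.994 in²; R_n = 54 × 0.994 × 4 × 1 = 214.7 kips → 0.75 × 214.7 = 161 kips.
Bearing (1.5 l_c t F_u ≤ 3.0 d t F_u): upper limit = 3.0·1.125·0.375·65 = 82.27 kips.
  Edge l_c = 2.375 − 1.25/2 = 1.75 → r_n = 63.98 kips; interior l_c = 4 − 1.25 = 2.75 → r_n = 82.27 kips.
  R_n,bearing = 1·63.98 + 3·82.27 = 310.8 kips → 0.75 × 310.8 = 233 kips.
Bolt shear governs: 161 kips.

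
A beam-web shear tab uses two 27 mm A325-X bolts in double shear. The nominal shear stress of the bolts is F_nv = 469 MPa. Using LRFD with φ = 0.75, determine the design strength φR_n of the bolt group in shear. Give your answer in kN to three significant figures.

A_b = π × 27² / 4 = 572.6 mm².
R_n = F_nv · A_b · n · n_s = 469 × 572.6 × 2 × 2 / 1000 = 1074 kN.
Design strength φR_n = 0.75 × 1074 = 806 kN.

806 kN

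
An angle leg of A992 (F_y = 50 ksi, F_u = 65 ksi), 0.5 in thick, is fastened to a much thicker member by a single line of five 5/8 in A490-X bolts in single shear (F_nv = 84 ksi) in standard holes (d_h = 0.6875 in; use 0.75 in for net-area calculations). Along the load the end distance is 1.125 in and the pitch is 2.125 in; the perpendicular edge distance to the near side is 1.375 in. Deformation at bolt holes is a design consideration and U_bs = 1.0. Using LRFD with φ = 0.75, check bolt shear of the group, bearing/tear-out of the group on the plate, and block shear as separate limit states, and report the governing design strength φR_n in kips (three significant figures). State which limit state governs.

Bolt shear: A_b = π·0.625²/4 = 0.3068 in²; R_n = 84 × 0.3068 × 5 × 1 = 128.9 kips → 0.75 × 128.9 = 96.6 kips.
Bearing: edge l_c = 0.7812, r_n = 30.47 kips; interior l_c = 1.438, r_n = 48.75 kips; R_n = 30.47 + 4·48.75 = 225.5 kips → 169 kips.
Block shear: A_gv = 4.812, A_nv = 3.125, A_nt = 0.5 in²; R_n = min(0.6F_uA_nv, 0.6F_yA_gv) + U_bs·F_u·A_nt = 154.4 kips → 116 kips.
Bolt shear governs: 96.6 kips.

96.6 kips (bolt shear governs)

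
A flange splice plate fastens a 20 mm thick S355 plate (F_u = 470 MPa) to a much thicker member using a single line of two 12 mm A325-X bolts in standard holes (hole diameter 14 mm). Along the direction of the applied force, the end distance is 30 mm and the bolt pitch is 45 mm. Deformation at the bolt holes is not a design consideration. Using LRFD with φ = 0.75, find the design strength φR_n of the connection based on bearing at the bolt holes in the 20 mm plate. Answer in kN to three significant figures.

Per bolt r_n = 1.5 l_c t F_u ≤ 3.0 d t F_u; upper limit = 3.0 × 12 × 20 × 470 / 1000 = 338.4 kN.
Edge bolt: l_c = 30 − 14/2 = 23 mm → 1.5 × 23 × 20 × 470 / 1000 = 324.3 → r_n = 324.3 kN.
Interior bolts: l_c = 45 − 14 = 31 mm → 1.5 × 31 × 20 × 470 / 1000 = 437.1 → r_n = 338.4 kN.
R_n = 1 × 324.3 + 1 × 338.4 = 662.7 kN.
Design strength φR_n = 0.75 × 662.7 = 497 kN.

497 kN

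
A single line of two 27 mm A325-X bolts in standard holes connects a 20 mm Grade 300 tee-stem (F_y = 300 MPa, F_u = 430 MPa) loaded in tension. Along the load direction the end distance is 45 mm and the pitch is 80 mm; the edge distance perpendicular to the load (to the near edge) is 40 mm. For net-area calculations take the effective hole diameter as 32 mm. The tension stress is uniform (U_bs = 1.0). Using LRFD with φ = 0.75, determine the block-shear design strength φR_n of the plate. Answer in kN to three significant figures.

453 kN

Shear plane L_v = 45 + 1·80 = 125 mm; A_gv = 125 × 20 = 2500 mm².
A_nv = (125 − 1.5·32) × 20 = 1540 mm².
A_nt = (40 − 0.5·32) × 20 = 480 mm².
0.6 F_u A_nv = 397.3 kN; 0.6 F_y A_gv = 450 kN → shear rupture governs the shear term.
R_n = 397.3 + 1.0 × 430 × 480 / 1000 = 603.7 kN.
Design strength φR_n = 0.75 × 603.7 = 453 kN.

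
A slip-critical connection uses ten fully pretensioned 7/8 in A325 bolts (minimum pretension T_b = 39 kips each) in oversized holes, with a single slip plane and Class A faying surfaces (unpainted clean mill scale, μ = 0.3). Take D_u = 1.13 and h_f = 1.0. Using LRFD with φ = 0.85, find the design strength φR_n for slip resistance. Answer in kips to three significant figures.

112 kips

R_n = μ · D_u · h_f · T_b · n_s · n_b = 0.3 × 1.13 × 1.0 × 39 × 1 × 10 = 132.2 kips.
Design strength φR_n = 0.85 × 132.2 = 112 kips.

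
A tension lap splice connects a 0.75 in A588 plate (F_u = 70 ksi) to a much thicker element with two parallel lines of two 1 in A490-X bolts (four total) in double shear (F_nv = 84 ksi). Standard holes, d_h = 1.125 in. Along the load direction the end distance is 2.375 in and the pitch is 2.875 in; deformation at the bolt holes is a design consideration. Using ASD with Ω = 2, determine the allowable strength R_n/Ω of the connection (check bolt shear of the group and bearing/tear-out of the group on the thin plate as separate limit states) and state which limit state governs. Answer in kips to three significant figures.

Bolt shear: A_b = π·1²/4 = 0.7854 in²; R_n = 84 × 0.7854 × 4 × 2 = 527.8 kips → 527.8 / 2 = 264 kips.
Bearing (1.2 l_c t F_u ≤ 2.4 d t F_u): upper limit = 2.4·1·0.75·70 = 126 kips.
  Edge l_c = 2.375 − 1.125/2 = 1.812 → r_n = 114.2 kips; interior l_c = 2.875 − 1.125 = 1.75 → r_n = 110.3 kips.
  R_n,bearing = 2·114.2 + 2·110.3 = 448.9 kips → 448.9 / 2 = 224 kips.
Bearing governs: 224 kips.

224 kips (bearing governs)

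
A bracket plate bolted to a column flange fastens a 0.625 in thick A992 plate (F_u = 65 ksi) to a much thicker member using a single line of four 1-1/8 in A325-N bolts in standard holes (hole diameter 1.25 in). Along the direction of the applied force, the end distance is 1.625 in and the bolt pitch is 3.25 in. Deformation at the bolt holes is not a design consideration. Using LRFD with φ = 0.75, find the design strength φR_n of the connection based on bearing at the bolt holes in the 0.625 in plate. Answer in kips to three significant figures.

Per bolt r_n = 1.5 l_c t F_u ≤ 3.0 d t F_u; upper limit = 3.0 × 1.125 × 0.625 × 65 = 137.1 kips.
Edge bolt: l_c = 1.625 − 1.25/2 = 1 in → 1.5 × 1 × 0.625 × 65 = 60.94 → r_n = 60.94 kips.
Interior bolts: l_c = 3.25 − 1.25 = 2 in → 1.5 × 2 × 0.625 × 65 = 121.9 → r_n = 121.9 kips.
R_n = 1 × 60.94 + 3 × 121.9 = 426.6 kips.
Design strength φR_n = 0.75 × 426.6 = 320 kips.

320 kips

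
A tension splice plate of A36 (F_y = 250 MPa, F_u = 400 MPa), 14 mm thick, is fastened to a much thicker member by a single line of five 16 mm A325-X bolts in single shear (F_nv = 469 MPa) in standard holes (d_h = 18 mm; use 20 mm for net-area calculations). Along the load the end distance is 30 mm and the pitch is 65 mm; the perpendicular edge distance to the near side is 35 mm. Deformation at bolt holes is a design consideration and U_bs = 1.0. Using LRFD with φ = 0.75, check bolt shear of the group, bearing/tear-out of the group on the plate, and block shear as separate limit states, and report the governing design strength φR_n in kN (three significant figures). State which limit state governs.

Bolt shear: A_b = π·16²/4 = 201.1 mm²; R_n = 469 × 201.1 × 5 × 1 / 1000 = 471.5 kN → 0.75 × 471.5 = 354 kN.
Bearing: edge l_c = 21, r_n = 141.1 kN; interior l_c = 47, r_n = 215 kN; R_n = 141.1 + 4·215 = 1001 kN → 751 kN.
Block shear: A_gv = 4060, A_nv = 2800, A_nt = 350 mm²; R_n = min(0.6F_uA_nv, 0.6F_yA_gv) + U_bs·F_u·A_nt = 749 kN → 562 kN.
Bolt shear governs: 354 kN.

354 kN (bolt shear governs)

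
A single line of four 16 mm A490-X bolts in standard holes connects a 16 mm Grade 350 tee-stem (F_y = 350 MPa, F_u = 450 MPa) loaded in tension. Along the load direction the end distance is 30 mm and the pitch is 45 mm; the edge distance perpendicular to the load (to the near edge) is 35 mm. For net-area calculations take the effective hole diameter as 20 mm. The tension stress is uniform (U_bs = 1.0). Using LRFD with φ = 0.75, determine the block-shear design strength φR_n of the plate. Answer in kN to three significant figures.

Shear plane L_v = 30 + 3·45 = 165 mm; A_gv = 165 × 16 = 2640 mm².
A_nv = (165 − 3.5·20) × 16 = 1520 mm².
A_nt = (35 − 0.5·20) × 16 = 400 mm².
0.6 F_u A_nv = 410.4 kN; 0.6 F_y A_gv = 554.4 kN → shear rupture governs the shear term.
R_n = 410.4 + 1.0 × 450 × 400 / 1000 = 590.4 kN.
Design strength φR_n = 0.75 × 590.4 = 443 kN.

443 kN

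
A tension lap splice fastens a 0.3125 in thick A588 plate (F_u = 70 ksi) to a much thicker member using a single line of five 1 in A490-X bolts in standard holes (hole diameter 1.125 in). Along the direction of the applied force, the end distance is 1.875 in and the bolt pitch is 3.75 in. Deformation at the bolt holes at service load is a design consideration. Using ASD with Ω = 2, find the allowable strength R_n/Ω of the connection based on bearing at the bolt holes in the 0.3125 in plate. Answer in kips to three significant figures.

Per bolt r_n = 1.2 l_c t F_u ≤ 2.4 d t F_u; upper limit = 2.4 × 1 × 0.3125 × 70 = 52.5 kips.
Edge bolt: l_c = 1.875 − 1.125/2 = 1.312 in → 1.2 × 1.312 × 0.3125 × 70 = 34.45 → r_n = 34.45 kips.
Interior bolts: l_c = 3.75 − 1.125 = 2.625 in → 1.2 × 2.625 × 0.3125 × 70 = 68.91 → r_n = 52.5 kips.
R_n = 1 × 34.45 + 4 × 52.5 = 244.5 kips.
Allowable strength R_n/Ω = 244.5 / 2 = 122 kips.

122 kips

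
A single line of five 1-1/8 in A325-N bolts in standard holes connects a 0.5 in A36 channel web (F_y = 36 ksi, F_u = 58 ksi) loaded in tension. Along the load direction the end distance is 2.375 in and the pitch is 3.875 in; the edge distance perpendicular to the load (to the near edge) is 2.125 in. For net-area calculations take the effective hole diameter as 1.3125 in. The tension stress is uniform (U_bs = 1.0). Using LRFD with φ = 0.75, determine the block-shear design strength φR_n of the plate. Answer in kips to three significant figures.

177 kips

Shear plane L_v = 2.375 + 4·3.875 = 17.88 in; A_gv = 17.88 × 0.5 = 8.938 in².
A_nv = (17.88 − 4.5·1.3125) × 0.5 = 5.984 in².
A_nt = (2.125 − 0.5·1.3125) × 0.5 = 0.7344 in².
0.6 F_u A_nv = 208.3 kips; 0.6 F_y A_gv = 193 kips → shear yielding governs the shear term.
R_n = 193 + 1.0 × 58 × 0.7344 = 235.6 kips.
Design strength φR_n = 0.75 × 235.6 = 177 kips.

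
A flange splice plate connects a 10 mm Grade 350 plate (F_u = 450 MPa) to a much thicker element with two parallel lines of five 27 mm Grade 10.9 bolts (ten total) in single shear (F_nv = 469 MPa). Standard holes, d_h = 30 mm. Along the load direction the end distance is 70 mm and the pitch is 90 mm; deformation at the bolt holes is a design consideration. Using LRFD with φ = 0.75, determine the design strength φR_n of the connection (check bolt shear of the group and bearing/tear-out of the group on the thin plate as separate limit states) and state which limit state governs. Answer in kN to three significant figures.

2010 kN (bolt shear governs)

Bolt shear: A_b = π·27²/4 = 572.6 mm²; R_n = 469 × 572.6 × 10 × 1 / 1000 = 2685 kN → 0.75 × 2685 = 2010 kN.
Bearing (1.2 l_c t F_u ≤ 2.4 d t F_u): upper limit = 2.4·27·10·450 / 1000 = 291.6 kN.
  Edge l_c = 70 − 30/2 = 55 → r_n = 291.6 kN; interior l_c = 90 − 30 = 60 → r_n = 291.6 kN.
  R_n,bearing = 2·291.6 + 8·291.6 = 2916 kN → 0.75 × 2916 = 2190 kN.
Bolt shear governs: 2010 kN.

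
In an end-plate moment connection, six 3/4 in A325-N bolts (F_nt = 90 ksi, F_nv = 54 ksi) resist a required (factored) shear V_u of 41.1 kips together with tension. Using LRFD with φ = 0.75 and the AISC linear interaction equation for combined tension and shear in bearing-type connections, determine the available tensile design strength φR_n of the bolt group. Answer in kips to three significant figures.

A_b = π·0.75²/4 = 0.4418 in²; f_rv = 41.1 / (6 × 0.4418) = 15.51 ksi.
F'_nt = 1.3 F_nt − (F_nt / φF_nv) f_rv = 1.3·90 − (90/(0.75·54))·15.51 = 82.54 ksi, capped at F_nt → F'_nt = 82.54 ksi.
R_n = F'_nt · A_b · n = 82.54 × 0.4418 × 6 = 218.8 kips.
Design strength φR_n = 0.75 × 218.8 = 164 kips.

164 kips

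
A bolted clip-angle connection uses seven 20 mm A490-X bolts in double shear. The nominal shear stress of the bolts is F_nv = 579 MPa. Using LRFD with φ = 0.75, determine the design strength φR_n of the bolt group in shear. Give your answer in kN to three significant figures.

A_b = π × 20² / 4 = 314.2 mm².
R_n = F_nv · A_b · n · n_s = 579 × 314.2 × 7 × 2 / 1000 = 2547 kN.
Design strength φR_n = 0.75 × 2547 = 1910 kN.

1910 kN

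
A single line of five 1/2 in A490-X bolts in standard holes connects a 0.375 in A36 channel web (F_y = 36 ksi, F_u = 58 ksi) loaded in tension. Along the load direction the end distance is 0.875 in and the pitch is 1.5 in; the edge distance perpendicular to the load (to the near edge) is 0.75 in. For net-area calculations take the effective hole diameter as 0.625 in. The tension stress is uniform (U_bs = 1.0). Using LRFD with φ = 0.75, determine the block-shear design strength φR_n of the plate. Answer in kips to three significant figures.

46.9 kips

Shear plane L_v = 0.875 + 4·1.5 = 6.875 in; A_gv = 6.875 × 0.375 = 2.578 in².
A_nv = (6.875 − 4.5·0.625) × 0.375 = 1.523 in².
A_nt = (0.75 − 0.5·0.625) × 0.375 = 0.1641 in².
0.6 F_u A_nv = 53.02 kips; 0.6 F_y A_gv = 55.69 kips → shear rupture governs the shear term.
R_n = 53.02 + 1.0 × 58 × 0.1641 = 62.53 kips.
Design strength φR_n = 0.75 × 62.53 = 46.9 kips.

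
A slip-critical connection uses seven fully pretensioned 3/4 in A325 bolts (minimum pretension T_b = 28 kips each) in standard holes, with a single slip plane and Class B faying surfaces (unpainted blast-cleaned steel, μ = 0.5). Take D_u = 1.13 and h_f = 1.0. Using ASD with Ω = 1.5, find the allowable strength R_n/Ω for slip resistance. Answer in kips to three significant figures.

73.8 kips

R_n = μ · D_u · h_f · T_b · n_s · n_b = 0.5 × 1.13 × 1.0 × 28 × 1 × 7 = 110.7 kips.
Allowable strength R_n/Ω = 110.7 / 1.5 = 73.8 kips.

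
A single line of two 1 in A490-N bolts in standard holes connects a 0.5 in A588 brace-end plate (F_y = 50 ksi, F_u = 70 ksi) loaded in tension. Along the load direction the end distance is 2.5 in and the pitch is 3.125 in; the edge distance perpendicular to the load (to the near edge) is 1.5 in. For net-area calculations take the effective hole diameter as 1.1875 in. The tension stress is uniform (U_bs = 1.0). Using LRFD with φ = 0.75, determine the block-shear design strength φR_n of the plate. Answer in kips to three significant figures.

Shear plane L_v = 2.5 + 1·3.125 = 5.625 in; A_gv = 5.625 × 0.5 = 2.812 in².
A_nv = (5.625 − 1.5·1.1875) × 0.5 = 1.922 in².
A_nt = (1.5 − 0.5·1.1875) × 0.5 = 0.4531 in².
0.6 F_u A_nv = 80.72 kips; 0.6 F_y A_gv = 84.38 kips → shear rupture governs the shear term.
R_n = 80.72 + 1.0 × 70 × 0.4531 = 112.4 kips.
Design strength φR_n = 0.75 × 112.4 = 84.3 kips.

84.3 kips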